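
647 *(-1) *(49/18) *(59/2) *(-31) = 57984787/36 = 1610688.53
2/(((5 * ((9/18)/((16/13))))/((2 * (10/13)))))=256/169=1.51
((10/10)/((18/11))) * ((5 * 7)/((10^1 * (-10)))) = -77/360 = -0.21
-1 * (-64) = 64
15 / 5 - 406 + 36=-367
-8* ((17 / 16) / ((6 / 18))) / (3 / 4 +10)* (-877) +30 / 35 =626436 / 301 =2081.18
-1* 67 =-67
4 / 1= 4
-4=-4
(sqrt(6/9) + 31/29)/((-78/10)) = -155/1131 - 5*sqrt(6)/117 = -0.24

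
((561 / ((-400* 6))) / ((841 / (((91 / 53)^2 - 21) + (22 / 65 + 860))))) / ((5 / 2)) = -0.09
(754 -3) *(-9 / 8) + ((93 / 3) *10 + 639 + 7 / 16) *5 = 62437 / 16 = 3902.31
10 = 10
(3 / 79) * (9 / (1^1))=27 / 79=0.34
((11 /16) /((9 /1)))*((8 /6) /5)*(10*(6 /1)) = 11 /9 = 1.22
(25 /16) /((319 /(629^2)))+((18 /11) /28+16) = 69810911 /35728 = 1953.96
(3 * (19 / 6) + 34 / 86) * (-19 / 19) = -851 / 86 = -9.90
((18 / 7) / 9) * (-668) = -190.86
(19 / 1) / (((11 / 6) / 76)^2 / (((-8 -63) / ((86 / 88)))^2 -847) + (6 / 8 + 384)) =267519436992 / 5417268600937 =0.05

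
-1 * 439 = -439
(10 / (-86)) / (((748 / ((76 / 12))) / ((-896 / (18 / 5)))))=53200 / 217107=0.25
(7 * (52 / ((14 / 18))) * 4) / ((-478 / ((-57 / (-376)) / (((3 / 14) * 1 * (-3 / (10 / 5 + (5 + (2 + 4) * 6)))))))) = 446082 / 11233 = 39.71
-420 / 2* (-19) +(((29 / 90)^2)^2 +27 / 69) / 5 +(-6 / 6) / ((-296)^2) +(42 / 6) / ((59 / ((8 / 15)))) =9726842054813995267 / 2437717242600000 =3990.14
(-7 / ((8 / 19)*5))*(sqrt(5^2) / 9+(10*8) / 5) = -19817 / 360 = -55.05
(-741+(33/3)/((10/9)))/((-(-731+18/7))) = -51177/50990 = -1.00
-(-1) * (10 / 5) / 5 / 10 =1 / 25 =0.04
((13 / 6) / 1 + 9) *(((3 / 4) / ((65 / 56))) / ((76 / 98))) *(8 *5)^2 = 3676960 / 247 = 14886.48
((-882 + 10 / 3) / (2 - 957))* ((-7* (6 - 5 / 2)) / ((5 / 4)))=-258328 / 14325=-18.03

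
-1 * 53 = -53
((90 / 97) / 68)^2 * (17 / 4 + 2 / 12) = 35775 / 43507216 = 0.00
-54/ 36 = -3/ 2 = -1.50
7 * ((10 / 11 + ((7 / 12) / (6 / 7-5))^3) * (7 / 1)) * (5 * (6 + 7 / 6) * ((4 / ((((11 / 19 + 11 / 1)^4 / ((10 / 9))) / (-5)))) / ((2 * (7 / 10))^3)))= -58860634890278575 / 82099958159020032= -0.72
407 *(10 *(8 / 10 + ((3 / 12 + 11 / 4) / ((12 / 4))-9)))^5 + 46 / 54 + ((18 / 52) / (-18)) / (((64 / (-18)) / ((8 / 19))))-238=-84030624584310109 / 106704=-787511476461.15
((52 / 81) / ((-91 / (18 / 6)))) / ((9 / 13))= -52 / 1701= -0.03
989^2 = 978121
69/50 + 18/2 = 519/50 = 10.38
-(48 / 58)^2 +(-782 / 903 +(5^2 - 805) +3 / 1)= -591249461 / 759423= -778.55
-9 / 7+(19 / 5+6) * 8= 2699 / 35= 77.11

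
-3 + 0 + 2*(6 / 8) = -3 / 2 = -1.50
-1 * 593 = -593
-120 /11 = -10.91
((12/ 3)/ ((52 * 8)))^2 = 1/ 10816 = 0.00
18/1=18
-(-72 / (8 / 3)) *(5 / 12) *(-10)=-225 / 2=-112.50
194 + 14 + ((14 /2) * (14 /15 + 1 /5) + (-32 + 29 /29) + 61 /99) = 91847 /495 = 185.55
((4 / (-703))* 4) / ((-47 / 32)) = 512 / 33041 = 0.02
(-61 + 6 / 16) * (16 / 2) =-485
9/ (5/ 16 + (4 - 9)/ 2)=-144/ 35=-4.11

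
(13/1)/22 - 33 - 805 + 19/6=-27530/33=-834.24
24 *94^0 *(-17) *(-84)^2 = -2878848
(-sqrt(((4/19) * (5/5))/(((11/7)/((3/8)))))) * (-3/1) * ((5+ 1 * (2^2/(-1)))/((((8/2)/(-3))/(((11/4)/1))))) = -9 * sqrt(8778)/608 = -1.39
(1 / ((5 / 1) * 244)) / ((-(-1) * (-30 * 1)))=-1 / 36600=-0.00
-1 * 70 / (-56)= 5 / 4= 1.25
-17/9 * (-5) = 85/9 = 9.44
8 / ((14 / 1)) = 4 / 7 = 0.57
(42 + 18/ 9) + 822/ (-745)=31958/ 745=42.90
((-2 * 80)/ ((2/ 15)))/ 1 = -1200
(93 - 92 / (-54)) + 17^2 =10360 / 27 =383.70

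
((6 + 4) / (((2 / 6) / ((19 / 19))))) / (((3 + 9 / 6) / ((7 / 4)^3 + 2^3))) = 1425 / 16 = 89.06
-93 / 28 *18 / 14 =-837 / 196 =-4.27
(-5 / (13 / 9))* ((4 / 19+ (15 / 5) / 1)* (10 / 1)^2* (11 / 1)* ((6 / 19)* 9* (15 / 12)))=-203816250 / 4693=-43429.84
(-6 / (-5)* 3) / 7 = 18 / 35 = 0.51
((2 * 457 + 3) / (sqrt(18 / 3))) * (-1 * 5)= -4585 * sqrt(6) / 6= -1871.82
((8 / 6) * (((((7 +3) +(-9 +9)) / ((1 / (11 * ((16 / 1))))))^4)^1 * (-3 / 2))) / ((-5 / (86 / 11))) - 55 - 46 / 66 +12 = 990216978430558 / 33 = 30006575103956.30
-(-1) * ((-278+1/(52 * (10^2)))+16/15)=-4320157/15600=-276.93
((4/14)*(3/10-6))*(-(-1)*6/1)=-342/35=-9.77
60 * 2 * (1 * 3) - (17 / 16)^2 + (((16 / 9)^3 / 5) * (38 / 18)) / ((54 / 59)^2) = 361.70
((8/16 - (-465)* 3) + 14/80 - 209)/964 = 47467/38560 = 1.23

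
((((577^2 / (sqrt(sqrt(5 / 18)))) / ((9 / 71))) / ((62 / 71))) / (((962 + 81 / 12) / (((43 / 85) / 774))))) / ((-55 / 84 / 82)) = -3853365524344 *2^(1 / 4) *sqrt(3) *5^(3 / 4) / 75813890625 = -350.06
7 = 7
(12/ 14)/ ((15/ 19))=1.09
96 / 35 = 2.74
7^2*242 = 11858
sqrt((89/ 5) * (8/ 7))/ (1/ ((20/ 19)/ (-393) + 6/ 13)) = 89084 * sqrt(6230)/ 3397485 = 2.07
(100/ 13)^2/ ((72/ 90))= 12500/ 169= 73.96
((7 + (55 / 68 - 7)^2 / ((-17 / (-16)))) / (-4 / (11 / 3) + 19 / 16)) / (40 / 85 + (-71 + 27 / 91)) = -1694749056 / 266898725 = -6.35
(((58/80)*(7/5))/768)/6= 203/921600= 0.00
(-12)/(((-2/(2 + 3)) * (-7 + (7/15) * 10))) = -90/7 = -12.86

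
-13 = -13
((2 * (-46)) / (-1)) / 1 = 92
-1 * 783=-783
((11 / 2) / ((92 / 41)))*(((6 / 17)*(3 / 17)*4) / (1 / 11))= 44649 / 6647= 6.72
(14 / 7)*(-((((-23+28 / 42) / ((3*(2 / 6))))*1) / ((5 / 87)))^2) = -7550498 / 25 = -302019.92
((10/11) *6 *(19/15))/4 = 19/11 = 1.73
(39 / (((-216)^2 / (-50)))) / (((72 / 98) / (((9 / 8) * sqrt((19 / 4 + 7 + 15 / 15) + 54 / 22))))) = -15925 * sqrt(7359) / 5474304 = -0.25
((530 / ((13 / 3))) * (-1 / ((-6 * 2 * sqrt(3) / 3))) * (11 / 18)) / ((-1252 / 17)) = -49555 * sqrt(3) / 585936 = -0.15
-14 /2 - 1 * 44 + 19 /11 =-542 /11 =-49.27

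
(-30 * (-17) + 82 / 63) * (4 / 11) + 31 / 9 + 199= 89714 / 231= 388.37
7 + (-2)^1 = 5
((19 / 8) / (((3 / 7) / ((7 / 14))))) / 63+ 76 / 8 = 4123 / 432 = 9.54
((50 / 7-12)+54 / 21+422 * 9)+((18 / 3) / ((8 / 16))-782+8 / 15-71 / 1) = 310301 / 105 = 2955.25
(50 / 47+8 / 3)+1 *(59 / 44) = 31463 / 6204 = 5.07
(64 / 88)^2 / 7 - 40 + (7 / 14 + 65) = 43325 / 1694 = 25.58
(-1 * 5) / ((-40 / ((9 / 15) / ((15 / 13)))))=13 / 200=0.06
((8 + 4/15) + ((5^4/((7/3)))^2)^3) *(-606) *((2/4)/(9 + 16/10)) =-65829455852510018357951/6235397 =-10557380043726168.25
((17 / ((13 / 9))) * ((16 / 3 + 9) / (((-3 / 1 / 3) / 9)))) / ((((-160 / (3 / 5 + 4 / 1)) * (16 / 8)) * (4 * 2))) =453951 / 166400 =2.73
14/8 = 7/4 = 1.75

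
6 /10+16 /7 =101 /35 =2.89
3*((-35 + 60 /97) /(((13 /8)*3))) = -26680 /1261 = -21.16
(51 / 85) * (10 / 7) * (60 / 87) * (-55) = -6600 / 203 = -32.51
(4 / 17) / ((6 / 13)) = 26 / 51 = 0.51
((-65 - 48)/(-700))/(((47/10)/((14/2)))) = 113/470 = 0.24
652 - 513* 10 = -4478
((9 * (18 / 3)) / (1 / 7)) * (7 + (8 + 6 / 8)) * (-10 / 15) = -3969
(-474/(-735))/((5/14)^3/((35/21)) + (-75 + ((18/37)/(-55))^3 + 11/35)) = -14913114431600/1726457631596983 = -0.01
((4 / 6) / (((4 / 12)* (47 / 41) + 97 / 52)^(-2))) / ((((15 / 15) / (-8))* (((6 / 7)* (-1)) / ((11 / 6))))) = 15911328125 / 276134508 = 57.62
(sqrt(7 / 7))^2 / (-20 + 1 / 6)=-6 / 119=-0.05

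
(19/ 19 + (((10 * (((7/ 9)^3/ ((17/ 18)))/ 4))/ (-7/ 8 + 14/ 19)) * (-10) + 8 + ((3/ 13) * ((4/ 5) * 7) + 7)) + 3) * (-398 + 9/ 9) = -11772951233/ 268515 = -43844.67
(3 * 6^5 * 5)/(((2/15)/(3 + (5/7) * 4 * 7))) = 20120400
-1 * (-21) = 21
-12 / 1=-12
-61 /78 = -0.78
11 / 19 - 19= -350 / 19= -18.42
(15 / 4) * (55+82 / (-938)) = 193155 / 938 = 205.92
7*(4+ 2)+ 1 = 43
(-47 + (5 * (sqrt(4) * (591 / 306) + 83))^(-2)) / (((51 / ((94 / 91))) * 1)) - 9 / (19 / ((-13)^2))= -1752234461236057 / 21631300713750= -81.00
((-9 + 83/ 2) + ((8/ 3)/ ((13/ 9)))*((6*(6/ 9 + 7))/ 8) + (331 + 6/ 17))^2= 27395215225/ 195364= 140226.53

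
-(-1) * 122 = 122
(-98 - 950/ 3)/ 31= -1244/ 93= -13.38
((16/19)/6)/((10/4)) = 16/285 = 0.06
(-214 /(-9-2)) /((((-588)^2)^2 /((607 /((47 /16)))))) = 64949 /1931300571816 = 0.00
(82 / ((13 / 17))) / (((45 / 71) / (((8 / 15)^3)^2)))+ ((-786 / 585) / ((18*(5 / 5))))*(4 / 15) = 1985600212 / 512578125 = 3.87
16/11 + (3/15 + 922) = 50801/55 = 923.65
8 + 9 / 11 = 97 / 11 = 8.82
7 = 7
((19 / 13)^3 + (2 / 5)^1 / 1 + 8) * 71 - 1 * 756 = 681739 / 10985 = 62.06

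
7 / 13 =0.54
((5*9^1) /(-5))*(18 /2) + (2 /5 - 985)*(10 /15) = -3687 /5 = -737.40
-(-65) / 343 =65 / 343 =0.19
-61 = -61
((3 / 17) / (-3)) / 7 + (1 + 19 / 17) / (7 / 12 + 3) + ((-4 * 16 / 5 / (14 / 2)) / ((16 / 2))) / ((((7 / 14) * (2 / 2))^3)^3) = -2979271 / 25585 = -116.45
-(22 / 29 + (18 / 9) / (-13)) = -228 / 377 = -0.60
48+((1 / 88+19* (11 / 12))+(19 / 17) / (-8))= 146507 / 2244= 65.29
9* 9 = 81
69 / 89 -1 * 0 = 69 / 89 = 0.78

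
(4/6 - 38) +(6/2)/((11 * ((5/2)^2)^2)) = -769856/20625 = -37.33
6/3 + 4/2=4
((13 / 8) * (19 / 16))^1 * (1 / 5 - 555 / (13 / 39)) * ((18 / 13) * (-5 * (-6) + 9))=-13878189 / 80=-173477.36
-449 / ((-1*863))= 449 / 863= 0.52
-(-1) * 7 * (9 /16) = 63 /16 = 3.94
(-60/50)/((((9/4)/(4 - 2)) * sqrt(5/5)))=-16/15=-1.07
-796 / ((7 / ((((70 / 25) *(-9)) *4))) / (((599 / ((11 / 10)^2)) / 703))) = 686597760 / 85063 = 8071.64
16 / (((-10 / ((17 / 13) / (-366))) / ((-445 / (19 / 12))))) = -24208 / 15067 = -1.61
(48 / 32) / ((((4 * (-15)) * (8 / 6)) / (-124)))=93 / 40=2.32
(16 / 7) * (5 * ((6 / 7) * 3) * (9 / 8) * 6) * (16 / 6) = 25920 / 49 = 528.98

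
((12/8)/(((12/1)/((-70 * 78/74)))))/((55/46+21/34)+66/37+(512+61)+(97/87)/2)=-0.02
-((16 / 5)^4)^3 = -1152921.50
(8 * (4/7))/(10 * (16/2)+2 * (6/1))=8/161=0.05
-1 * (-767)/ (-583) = -767/ 583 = -1.32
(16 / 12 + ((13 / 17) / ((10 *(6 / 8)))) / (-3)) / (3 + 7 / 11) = 5467 / 15300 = 0.36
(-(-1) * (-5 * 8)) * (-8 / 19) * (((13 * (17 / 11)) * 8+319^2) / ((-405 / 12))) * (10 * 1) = -318901760 / 627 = -508615.25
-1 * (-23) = 23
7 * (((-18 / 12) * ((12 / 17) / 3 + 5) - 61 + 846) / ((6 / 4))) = 184961 / 51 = 3626.69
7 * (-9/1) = -63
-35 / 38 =-0.92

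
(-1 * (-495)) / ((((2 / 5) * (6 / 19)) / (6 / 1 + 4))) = 78375 / 2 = 39187.50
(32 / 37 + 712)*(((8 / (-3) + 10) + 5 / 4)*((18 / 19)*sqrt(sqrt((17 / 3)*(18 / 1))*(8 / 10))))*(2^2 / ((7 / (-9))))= -84738.66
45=45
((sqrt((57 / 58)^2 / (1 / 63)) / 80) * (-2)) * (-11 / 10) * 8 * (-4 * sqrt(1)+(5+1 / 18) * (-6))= -58.92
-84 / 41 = -2.05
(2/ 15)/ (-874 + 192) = -1/ 5115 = -0.00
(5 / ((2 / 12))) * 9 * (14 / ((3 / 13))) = 16380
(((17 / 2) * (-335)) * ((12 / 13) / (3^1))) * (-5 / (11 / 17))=968150 / 143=6770.28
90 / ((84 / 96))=720 / 7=102.86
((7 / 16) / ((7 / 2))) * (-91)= -11.38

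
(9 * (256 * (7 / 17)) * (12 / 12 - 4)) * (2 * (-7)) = 677376 / 17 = 39845.65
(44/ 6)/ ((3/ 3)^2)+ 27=103/ 3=34.33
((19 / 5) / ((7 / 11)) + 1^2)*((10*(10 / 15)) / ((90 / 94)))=45872 / 945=48.54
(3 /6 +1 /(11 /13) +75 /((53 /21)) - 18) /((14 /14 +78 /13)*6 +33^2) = 15623 /1318746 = 0.01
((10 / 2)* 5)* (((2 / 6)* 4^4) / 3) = 6400 / 9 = 711.11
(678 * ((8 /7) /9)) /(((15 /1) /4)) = 7232 /315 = 22.96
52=52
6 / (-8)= -0.75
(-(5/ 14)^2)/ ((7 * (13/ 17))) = -425/ 17836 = -0.02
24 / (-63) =-8 / 21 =-0.38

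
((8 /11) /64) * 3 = 3 /88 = 0.03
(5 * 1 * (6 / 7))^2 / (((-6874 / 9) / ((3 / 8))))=-6075 / 673652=-0.01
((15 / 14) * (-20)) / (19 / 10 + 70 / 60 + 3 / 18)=-4500 / 679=-6.63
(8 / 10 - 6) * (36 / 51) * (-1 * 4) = 1248 / 85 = 14.68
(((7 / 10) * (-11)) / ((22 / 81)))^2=321489 / 400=803.72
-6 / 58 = -3 / 29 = -0.10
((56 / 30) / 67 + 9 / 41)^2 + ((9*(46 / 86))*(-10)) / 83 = -3143744410069 / 6059633877225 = -0.52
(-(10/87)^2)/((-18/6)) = 100/22707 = 0.00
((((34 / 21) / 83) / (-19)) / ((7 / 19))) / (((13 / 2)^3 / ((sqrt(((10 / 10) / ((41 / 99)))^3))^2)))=-87973776 / 615822850279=-0.00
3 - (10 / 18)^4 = 19058 / 6561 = 2.90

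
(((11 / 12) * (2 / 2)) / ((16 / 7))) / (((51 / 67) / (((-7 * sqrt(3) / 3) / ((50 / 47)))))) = -1697311 * sqrt(3) / 1468800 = -2.00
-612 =-612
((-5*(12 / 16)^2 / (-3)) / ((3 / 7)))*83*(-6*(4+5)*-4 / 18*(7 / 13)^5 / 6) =48824335 / 2970344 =16.44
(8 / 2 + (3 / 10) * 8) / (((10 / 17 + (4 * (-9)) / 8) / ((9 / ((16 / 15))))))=-1836 / 133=-13.80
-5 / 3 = -1.67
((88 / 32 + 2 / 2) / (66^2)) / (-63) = -5 / 365904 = -0.00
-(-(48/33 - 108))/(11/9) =-10548/121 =-87.17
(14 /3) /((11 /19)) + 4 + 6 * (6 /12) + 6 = 695 /33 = 21.06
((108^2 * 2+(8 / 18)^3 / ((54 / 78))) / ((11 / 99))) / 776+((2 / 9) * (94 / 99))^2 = 20838154588 / 77006457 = 270.60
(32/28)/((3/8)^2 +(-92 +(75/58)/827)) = -12279296/986955599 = -0.01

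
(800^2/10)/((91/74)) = 4736000/91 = 52043.96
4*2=8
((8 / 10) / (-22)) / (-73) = 2 / 4015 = 0.00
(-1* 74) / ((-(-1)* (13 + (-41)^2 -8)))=-37 / 843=-0.04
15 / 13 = 1.15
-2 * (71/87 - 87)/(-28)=-3749/609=-6.16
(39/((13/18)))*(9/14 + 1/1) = 621/7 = 88.71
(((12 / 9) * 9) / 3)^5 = 1024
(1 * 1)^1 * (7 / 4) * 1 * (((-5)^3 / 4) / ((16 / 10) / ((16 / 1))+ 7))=-4375 / 568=-7.70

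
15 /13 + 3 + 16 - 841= -820.85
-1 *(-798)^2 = -636804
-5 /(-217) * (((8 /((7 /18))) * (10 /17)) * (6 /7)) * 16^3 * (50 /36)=245760000 /180761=1359.59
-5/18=-0.28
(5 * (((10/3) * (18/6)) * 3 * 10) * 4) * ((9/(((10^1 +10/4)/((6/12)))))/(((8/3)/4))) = 3240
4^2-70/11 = 106/11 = 9.64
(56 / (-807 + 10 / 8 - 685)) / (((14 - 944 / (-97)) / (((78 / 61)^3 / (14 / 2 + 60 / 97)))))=-0.00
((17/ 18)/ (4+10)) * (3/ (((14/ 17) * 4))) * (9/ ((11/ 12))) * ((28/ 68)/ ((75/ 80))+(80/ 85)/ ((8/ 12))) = 1.12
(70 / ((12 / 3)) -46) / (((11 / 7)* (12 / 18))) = -27.20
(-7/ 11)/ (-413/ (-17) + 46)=-119/ 13145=-0.01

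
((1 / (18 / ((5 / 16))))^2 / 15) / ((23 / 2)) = 5 / 2861568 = 0.00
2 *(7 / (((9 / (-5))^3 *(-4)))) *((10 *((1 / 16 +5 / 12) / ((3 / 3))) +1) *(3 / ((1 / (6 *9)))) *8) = 121625 / 27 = 4504.63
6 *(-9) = -54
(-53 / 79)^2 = 2809 / 6241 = 0.45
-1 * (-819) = 819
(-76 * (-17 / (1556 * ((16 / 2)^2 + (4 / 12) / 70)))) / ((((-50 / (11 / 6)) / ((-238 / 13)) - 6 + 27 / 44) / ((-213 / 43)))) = 0.02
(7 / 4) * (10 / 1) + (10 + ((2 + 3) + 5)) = 75 / 2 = 37.50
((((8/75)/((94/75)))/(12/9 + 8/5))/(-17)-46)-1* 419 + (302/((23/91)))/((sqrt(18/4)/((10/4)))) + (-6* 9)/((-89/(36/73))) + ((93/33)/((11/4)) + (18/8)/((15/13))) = -5800440015983/12562469260 + 68705* sqrt(2)/69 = 946.44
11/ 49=0.22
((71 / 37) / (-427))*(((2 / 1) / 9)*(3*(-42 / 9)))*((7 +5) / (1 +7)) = 142 / 6771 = 0.02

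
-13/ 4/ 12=-13/ 48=-0.27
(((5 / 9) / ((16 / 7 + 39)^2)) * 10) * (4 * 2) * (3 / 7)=0.01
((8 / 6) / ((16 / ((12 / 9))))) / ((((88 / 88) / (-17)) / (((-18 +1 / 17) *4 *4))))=4880 / 9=542.22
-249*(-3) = 747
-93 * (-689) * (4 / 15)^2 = 4556.59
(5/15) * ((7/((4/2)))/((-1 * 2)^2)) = 7/24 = 0.29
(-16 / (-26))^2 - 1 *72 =-12104 / 169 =-71.62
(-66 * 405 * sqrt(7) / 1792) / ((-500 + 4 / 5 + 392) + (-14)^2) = -22275 * sqrt(7) / 132608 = -0.44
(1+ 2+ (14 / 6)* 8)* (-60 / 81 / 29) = -1300 / 2349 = -0.55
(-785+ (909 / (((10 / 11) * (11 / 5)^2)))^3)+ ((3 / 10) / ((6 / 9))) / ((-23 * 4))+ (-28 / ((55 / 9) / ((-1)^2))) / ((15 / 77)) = 107959204869751 / 12245200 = 8816450.93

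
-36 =-36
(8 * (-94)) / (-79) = 752 / 79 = 9.52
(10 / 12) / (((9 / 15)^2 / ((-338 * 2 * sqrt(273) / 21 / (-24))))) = 21125 * sqrt(273) / 6804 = 51.30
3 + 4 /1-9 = -2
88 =88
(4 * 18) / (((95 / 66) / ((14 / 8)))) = 8316 / 95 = 87.54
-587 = -587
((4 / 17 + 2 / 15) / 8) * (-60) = -47 / 17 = -2.76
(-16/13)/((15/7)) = -112/195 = -0.57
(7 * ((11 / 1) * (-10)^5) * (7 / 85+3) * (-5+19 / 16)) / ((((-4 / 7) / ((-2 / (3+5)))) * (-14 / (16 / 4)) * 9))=-384566875 / 306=-1256754.49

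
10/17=0.59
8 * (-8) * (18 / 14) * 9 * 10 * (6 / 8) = -38880 / 7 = -5554.29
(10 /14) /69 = 5 /483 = 0.01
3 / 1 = 3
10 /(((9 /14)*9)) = 140 /81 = 1.73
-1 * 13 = -13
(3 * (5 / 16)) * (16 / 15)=1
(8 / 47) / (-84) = -2 / 987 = -0.00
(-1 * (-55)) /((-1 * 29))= -55 /29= -1.90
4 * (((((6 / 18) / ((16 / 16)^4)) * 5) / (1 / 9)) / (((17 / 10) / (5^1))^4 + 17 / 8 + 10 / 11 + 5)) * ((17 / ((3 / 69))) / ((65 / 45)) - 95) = 3140500000000 / 2397470751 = 1309.92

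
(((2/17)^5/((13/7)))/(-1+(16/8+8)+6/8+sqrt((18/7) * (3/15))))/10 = 3136/25059056193 - 1792 * sqrt(70)/1628838652545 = 0.00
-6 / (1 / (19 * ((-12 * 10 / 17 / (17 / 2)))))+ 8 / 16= 55009 / 578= 95.17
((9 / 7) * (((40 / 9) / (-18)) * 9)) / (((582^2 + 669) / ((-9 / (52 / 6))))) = 90 / 10294921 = 0.00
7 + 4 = 11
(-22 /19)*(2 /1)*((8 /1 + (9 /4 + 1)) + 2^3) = -847 /19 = -44.58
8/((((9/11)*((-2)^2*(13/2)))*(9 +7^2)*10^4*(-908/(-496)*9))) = 341/8664873750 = 0.00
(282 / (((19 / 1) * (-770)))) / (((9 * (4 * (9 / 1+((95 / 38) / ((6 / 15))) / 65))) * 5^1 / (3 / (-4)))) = 0.00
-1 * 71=-71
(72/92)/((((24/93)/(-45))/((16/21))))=-16740/161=-103.98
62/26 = 31/13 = 2.38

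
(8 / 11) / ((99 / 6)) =16 / 363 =0.04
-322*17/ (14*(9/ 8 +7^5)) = -3128/ 134465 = -0.02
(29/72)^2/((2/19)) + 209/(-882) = 662587/508032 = 1.30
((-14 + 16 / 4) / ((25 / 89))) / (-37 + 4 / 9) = 1602 / 1645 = 0.97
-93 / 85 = -1.09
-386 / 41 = -9.41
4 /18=2 /9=0.22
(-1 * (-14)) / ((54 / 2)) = 14 / 27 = 0.52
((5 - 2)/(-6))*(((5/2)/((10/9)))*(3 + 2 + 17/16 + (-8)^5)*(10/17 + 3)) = 287780859/2176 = 132252.23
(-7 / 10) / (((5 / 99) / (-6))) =83.16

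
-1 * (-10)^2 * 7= -700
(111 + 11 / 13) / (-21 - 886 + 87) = -727 / 5330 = -0.14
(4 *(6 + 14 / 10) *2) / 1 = 296 / 5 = 59.20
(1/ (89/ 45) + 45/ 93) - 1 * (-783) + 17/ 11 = 23840200/ 30349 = 785.53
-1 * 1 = -1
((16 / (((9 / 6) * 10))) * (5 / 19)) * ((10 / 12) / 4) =10 / 171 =0.06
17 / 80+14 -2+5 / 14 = 7039 / 560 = 12.57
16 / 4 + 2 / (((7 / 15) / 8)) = 268 / 7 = 38.29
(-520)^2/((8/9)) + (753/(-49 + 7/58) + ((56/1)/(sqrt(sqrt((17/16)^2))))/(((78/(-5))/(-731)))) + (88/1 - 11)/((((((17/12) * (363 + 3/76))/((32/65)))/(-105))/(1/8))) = 24080 * sqrt(17)/39 + 584259931052314/1920747465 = 306729.38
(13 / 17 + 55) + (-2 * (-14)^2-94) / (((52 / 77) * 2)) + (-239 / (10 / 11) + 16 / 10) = -2498901 / 4420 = -565.36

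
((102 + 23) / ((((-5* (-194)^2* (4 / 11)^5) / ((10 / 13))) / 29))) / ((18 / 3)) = -583809875 / 1503031296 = -0.39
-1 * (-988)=988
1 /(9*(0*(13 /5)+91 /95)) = 95 /819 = 0.12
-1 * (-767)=767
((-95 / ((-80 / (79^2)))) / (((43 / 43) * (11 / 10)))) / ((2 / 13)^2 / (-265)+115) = 26552802575 / 453223848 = 58.59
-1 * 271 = -271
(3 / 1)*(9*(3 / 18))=4.50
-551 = -551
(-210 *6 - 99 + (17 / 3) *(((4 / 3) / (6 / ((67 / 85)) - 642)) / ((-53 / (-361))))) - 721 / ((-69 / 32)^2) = -176516861575 / 116577846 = -1514.15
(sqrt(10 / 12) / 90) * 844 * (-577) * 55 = -1339217 * sqrt(30) / 27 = -271673.84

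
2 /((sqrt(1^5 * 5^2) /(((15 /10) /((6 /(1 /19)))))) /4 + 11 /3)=3 /148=0.02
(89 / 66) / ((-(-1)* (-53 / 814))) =-3293 / 159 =-20.71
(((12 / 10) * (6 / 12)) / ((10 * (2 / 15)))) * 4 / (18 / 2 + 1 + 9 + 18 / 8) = 36 / 425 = 0.08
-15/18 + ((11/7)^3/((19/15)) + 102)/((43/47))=191683963/1681386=114.00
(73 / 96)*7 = 511 / 96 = 5.32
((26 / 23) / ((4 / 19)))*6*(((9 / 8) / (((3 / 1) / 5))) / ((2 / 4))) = 11115 / 92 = 120.82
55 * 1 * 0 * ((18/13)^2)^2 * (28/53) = 0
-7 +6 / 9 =-19 / 3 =-6.33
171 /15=57 /5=11.40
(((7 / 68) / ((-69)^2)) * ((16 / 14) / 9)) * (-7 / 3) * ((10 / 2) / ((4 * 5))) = -7 / 4370598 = -0.00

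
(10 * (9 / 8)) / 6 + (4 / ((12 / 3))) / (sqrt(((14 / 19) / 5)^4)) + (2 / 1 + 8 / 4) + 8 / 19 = 389843 / 7448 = 52.34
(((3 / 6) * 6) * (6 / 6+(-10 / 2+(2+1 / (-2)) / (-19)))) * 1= -465 / 38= -12.24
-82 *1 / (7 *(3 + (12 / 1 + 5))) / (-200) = 41 / 14000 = 0.00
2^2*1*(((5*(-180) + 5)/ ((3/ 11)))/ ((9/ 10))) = -393800/ 27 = -14585.19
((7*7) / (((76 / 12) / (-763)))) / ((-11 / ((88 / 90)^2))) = 6580112 / 12825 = 513.07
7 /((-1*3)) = -7 /3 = -2.33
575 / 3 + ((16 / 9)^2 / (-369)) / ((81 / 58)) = 464011877 / 2421009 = 191.66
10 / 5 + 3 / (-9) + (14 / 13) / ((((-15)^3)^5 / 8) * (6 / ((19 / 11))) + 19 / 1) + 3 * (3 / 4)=8829254511749266683073 / 2254277747680663837236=3.92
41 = 41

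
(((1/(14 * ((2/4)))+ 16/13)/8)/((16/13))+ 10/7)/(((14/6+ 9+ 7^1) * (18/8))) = 281/7392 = 0.04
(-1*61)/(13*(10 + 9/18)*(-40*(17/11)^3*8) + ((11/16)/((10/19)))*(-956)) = 53240/141811121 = 0.00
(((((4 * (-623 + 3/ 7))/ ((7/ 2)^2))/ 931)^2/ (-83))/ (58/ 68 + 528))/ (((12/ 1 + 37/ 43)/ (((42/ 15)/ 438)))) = -7108235204608/ 13164996437665229745735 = -0.00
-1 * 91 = -91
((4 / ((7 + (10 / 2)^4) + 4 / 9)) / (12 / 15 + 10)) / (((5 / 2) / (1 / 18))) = 1 / 76842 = 0.00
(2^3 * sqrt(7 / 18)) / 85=4 * sqrt(14) / 255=0.06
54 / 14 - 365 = -2528 / 7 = -361.14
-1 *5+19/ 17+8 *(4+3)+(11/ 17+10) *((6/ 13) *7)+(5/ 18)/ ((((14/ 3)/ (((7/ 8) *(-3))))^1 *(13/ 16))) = 2935/ 34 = 86.32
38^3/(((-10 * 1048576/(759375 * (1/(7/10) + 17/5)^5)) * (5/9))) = -2067964642160340417/110146355200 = -18774698.79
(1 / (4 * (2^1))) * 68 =17 / 2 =8.50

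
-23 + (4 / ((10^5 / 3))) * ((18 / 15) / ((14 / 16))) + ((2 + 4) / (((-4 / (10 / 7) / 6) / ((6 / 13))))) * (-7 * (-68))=-4048952891 / 1421875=-2847.62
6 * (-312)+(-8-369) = -2249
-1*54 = -54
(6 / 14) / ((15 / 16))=16 / 35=0.46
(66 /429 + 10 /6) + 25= 1046 /39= 26.82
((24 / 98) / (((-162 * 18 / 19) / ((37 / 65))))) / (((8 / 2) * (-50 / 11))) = 7733 / 154791000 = 0.00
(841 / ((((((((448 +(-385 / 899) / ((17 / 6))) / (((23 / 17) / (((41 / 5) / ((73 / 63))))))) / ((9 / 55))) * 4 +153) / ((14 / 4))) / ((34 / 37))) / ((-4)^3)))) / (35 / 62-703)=599411414019712 / 139647565651100895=0.00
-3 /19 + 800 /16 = 947 /19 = 49.84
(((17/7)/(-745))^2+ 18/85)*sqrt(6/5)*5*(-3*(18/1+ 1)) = -5580945411*sqrt(30)/462335825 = -66.12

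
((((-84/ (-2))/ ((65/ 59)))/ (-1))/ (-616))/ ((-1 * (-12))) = 59/ 11440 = 0.01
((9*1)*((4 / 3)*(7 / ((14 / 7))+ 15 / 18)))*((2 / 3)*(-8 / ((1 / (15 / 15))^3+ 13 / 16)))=-13312 / 87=-153.01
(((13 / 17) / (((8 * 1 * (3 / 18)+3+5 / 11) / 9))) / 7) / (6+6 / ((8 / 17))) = 2574 / 235025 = 0.01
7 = 7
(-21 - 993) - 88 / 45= -1015.96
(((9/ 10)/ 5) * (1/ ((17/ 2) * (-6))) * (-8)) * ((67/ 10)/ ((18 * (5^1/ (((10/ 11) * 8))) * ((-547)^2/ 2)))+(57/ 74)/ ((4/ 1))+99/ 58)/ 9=2414912959799/ 405246949148250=0.01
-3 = -3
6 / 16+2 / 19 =73 / 152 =0.48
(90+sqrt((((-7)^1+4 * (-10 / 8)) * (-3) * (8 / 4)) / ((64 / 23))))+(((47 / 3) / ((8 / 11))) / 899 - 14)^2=3 * sqrt(46) / 4+132827733049 / 465523776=290.42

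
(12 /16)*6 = 9 /2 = 4.50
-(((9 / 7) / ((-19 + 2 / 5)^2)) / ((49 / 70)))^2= -62500 / 2217373921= -0.00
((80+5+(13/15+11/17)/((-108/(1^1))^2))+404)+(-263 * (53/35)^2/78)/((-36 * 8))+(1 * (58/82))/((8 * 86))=32669550674149937/66805071278400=489.03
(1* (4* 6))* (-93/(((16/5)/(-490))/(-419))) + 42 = -143203683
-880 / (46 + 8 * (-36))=40 / 11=3.64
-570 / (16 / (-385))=109725 / 8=13715.62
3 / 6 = 0.50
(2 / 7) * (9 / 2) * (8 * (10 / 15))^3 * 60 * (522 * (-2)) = -12217782.86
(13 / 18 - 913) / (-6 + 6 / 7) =114947 / 648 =177.39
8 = 8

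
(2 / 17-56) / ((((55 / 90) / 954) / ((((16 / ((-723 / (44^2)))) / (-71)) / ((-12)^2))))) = -106339200 / 290887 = -365.57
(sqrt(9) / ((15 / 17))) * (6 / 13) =102 / 65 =1.57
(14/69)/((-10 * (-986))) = 7/340170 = 0.00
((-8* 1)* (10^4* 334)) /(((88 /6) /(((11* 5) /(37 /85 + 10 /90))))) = -38326500000 /209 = -183380382.78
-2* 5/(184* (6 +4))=-1/184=-0.01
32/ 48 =2/ 3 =0.67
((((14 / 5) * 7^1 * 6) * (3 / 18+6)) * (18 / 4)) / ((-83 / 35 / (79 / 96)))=-3007767 / 2656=-1132.44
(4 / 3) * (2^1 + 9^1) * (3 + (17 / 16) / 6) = 3355 / 72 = 46.60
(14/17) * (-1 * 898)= -12572/17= -739.53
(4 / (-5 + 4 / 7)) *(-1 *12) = 336 / 31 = 10.84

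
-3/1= -3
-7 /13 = -0.54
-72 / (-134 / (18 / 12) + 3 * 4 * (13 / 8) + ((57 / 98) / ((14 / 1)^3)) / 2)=116169984 / 112673957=1.03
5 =5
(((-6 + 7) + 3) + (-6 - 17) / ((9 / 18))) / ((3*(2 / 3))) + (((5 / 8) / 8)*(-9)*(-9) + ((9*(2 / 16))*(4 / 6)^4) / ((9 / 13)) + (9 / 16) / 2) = -72937 / 5184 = -14.07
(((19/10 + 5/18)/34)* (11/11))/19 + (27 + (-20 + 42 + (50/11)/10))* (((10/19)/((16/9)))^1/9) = 1.63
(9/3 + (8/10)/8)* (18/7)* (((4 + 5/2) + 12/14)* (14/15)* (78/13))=57474/175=328.42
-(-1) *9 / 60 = 3 / 20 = 0.15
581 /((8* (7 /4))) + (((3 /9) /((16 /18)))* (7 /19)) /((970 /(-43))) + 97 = 20419537 /147440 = 138.49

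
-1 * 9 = -9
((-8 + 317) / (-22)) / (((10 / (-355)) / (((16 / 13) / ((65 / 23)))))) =2018388 / 9295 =217.15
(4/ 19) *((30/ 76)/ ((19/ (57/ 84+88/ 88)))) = 705/ 96026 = 0.01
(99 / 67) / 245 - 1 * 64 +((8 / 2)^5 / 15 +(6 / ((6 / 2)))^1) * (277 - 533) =-177796715 / 9849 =-18052.26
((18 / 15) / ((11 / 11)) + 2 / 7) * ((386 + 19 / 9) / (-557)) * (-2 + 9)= -181636 / 25065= -7.25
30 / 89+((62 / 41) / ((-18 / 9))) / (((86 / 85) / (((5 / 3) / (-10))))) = 869195 / 1882884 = 0.46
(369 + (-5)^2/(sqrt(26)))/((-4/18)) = -3321/2 - 225 * sqrt(26)/52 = -1682.56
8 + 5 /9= 77 /9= 8.56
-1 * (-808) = 808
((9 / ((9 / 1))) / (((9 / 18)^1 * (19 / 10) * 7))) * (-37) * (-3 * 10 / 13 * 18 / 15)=26640 / 1729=15.41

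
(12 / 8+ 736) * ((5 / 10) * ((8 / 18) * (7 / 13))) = 10325 / 117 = 88.25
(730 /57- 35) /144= -1265 /8208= -0.15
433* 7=3031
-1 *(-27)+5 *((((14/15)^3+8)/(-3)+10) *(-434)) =-30978929/2025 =-15298.24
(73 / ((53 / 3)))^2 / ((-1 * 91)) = -47961 / 255619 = -0.19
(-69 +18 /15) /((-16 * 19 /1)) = 339 /1520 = 0.22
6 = 6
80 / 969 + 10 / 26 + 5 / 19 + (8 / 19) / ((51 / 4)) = 9616 / 12597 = 0.76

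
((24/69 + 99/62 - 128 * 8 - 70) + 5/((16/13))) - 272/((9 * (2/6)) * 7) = -263751259/239568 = -1100.95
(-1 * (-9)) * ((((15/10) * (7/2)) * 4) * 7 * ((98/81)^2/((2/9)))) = 235298/27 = 8714.74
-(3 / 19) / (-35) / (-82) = -3 / 54530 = -0.00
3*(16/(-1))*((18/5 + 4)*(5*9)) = -16416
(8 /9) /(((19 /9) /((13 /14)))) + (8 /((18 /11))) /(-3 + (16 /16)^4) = -2458 /1197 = -2.05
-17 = -17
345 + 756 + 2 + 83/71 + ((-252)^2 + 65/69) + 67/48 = 5064429971/78384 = 64610.51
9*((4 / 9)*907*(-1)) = -3628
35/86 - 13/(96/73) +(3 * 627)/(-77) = -979777/28896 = -33.91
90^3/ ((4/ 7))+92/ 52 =16584773/ 13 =1275751.77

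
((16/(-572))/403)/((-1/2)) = 8/57629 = 0.00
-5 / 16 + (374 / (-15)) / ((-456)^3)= -222231413 / 711141120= -0.31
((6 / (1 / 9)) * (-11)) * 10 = -5940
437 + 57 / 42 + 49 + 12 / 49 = 47785 / 98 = 487.60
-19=-19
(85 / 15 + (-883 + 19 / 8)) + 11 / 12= -20977 / 24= -874.04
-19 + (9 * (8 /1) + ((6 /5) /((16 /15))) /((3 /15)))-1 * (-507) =4525 /8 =565.62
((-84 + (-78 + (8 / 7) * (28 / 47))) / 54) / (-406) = 3791 / 515214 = 0.01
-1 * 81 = -81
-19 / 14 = -1.36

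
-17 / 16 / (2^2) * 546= -4641 / 32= -145.03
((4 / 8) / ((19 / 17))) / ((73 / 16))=136 / 1387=0.10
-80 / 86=-40 / 43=-0.93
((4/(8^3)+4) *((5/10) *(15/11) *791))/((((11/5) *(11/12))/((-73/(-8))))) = 6664985775/681472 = 9780.28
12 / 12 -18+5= -12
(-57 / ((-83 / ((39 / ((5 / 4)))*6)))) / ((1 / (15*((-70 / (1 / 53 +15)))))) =-148451940 / 16517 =-8987.83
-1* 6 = -6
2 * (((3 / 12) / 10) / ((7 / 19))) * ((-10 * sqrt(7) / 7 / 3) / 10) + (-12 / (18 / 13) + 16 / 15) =-38 / 5 - 19 * sqrt(7) / 2940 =-7.62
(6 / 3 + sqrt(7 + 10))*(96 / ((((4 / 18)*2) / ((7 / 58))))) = 1512 / 29 + 756*sqrt(17) / 29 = 159.62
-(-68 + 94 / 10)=293 / 5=58.60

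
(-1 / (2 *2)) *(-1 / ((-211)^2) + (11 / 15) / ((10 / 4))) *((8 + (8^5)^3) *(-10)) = 3445911662697274108 / 133563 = 25799897147393.17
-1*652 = -652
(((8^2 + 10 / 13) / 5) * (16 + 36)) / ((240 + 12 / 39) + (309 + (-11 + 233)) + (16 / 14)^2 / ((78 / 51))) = 2145416 / 2459335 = 0.87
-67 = -67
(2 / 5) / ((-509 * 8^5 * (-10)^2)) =-1 / 4169728000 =-0.00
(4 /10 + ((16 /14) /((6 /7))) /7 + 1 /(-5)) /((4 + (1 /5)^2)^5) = 80078125 /220712110521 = 0.00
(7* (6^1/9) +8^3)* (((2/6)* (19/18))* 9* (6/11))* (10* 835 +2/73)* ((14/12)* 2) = 13962127200/803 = 17387456.04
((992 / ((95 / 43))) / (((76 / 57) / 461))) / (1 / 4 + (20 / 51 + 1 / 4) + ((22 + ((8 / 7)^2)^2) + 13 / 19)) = 3611891105424 / 588210695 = 6140.47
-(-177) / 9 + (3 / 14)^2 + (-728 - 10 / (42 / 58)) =-141531 / 196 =-722.10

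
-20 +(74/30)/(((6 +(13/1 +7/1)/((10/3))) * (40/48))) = -2963/150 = -19.75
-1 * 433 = -433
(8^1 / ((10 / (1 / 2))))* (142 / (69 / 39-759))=-923 / 12305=-0.08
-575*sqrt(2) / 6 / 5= -115*sqrt(2) / 6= -27.11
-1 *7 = -7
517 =517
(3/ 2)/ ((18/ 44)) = 11/ 3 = 3.67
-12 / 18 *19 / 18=-19 / 27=-0.70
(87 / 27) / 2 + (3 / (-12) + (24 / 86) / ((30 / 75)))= 3187 / 1548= 2.06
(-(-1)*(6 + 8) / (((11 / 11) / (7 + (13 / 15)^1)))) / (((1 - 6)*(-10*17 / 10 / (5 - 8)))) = -3.89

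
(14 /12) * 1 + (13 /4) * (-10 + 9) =-25 /12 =-2.08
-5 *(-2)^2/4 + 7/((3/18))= 37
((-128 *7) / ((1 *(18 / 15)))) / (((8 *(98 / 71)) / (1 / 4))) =-355 / 21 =-16.90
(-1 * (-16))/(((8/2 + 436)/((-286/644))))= -13/805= -0.02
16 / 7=2.29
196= 196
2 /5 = 0.40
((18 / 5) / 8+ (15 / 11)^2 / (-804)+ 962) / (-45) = -39012817 / 1824075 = -21.39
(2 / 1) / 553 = 2 / 553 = 0.00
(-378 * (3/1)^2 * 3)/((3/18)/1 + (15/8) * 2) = -122472/47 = -2605.79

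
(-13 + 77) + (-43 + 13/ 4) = 97/ 4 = 24.25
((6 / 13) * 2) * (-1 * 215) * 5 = -12900 / 13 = -992.31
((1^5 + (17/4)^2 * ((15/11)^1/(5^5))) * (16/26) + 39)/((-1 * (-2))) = 7082117/357500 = 19.81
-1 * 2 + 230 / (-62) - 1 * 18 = -735 / 31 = -23.71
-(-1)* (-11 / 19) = -11 / 19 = -0.58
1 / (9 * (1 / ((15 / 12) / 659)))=5 / 23724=0.00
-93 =-93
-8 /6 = -4 /3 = -1.33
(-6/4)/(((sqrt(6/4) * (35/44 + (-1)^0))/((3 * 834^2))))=-45906696 * sqrt(6)/79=-1423392.16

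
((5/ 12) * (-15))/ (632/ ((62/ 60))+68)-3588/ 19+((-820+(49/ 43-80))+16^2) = -57263541447/ 68850224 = -831.71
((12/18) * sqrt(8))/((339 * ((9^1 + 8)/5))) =20 * sqrt(2)/17289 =0.00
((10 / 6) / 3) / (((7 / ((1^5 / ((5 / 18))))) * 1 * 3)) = 2 / 21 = 0.10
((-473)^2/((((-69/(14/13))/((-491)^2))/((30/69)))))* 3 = -7551153546860/6877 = -1098030179.85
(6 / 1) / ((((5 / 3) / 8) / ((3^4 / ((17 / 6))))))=69984 / 85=823.34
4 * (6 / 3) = 8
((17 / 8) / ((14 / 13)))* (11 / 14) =2431 / 1568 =1.55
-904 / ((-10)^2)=-226 / 25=-9.04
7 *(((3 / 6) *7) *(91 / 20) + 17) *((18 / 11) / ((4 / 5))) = 82971 / 176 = 471.43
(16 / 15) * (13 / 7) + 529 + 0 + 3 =56068 / 105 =533.98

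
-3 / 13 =-0.23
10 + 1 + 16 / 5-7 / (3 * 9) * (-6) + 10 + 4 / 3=1219 / 45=27.09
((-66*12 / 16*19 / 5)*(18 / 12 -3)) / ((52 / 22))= 62073 / 520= 119.37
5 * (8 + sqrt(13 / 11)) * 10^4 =50000 * sqrt(143) / 11 + 400000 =454355.73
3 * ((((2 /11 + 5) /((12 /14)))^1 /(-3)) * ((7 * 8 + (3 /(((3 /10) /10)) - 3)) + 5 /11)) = -112252 /121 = -927.70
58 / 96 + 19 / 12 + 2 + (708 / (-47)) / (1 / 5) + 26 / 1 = -33939 / 752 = -45.13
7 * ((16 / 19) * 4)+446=8922 / 19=469.58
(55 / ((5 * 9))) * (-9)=-11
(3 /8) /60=0.01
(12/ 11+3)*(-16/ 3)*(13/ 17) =-3120/ 187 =-16.68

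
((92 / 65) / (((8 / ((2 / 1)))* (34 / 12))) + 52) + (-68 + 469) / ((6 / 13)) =6105953 / 6630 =920.96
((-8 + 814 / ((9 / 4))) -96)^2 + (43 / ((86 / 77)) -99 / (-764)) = 4114544153 / 61884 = 66488.01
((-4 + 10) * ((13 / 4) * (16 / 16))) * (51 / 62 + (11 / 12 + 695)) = 3369431 / 248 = 13586.42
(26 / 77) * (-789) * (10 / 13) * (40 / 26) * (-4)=1261.14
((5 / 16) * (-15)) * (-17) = 1275 / 16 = 79.69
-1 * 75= -75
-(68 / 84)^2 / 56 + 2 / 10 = 0.19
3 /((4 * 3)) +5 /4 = 3 /2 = 1.50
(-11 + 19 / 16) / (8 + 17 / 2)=-157 / 264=-0.59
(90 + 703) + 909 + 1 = 1703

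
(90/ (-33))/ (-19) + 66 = 13824/ 209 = 66.14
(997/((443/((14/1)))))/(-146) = -6979/32339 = -0.22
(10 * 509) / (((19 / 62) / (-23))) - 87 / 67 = -486310433 / 1273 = -382019.19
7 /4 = 1.75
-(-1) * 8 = 8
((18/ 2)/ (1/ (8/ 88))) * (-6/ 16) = -27/ 88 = -0.31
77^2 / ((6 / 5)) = 29645 / 6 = 4940.83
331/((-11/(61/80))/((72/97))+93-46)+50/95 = 3603991/287527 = 12.53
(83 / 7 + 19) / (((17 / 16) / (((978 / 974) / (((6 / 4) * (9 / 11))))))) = 1377024 / 57953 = 23.76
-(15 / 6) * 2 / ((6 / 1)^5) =-5 / 7776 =-0.00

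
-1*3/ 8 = -3/ 8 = -0.38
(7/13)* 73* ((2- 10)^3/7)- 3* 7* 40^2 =-474176/13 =-36475.08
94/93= 1.01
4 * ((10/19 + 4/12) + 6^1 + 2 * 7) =4756/57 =83.44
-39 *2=-78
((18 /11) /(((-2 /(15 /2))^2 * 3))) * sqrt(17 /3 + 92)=225 * sqrt(879) /88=75.80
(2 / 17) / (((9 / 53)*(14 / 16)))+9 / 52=53735 / 55692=0.96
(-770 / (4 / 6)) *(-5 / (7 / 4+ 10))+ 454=44438 / 47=945.49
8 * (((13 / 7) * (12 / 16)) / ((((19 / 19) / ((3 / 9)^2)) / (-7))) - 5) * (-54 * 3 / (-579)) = -2628 / 193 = -13.62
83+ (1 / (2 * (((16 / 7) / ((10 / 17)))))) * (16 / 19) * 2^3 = 27089 / 323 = 83.87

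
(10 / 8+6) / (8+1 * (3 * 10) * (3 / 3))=29 / 152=0.19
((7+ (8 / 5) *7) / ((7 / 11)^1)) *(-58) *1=-8294 / 5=-1658.80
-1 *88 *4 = -352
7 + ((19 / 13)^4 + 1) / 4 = 479295 / 57122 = 8.39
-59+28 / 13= -56.85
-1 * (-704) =704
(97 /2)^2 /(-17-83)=-9409 /400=-23.52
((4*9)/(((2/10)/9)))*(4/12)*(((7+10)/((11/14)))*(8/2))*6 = 280407.27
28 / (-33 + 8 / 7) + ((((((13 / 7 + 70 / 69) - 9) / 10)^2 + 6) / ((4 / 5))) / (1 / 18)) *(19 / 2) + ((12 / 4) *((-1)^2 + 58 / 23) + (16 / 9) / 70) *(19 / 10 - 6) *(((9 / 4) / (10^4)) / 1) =15744480896147233 / 11560766000000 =1361.89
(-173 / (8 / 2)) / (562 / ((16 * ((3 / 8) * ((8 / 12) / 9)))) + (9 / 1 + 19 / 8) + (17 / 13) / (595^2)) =-93670850 / 2763290083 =-0.03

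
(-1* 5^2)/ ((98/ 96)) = -1200/ 49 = -24.49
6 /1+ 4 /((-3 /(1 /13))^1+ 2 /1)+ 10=588 /37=15.89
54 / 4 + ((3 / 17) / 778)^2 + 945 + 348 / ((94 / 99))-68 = 10334604186965 / 8221572572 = 1257.01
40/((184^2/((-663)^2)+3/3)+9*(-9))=-2197845/4391458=-0.50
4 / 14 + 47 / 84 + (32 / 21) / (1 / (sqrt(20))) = 71 / 84 + 64 * sqrt(5) / 21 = 7.66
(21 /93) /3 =7 /93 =0.08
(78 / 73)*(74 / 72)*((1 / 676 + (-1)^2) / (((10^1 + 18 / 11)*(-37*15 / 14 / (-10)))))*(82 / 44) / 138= 194299 / 603472896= 0.00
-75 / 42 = -25 / 14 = -1.79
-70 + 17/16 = -1103/16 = -68.94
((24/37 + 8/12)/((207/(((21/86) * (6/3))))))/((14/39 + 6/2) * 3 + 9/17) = 112931/385982964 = 0.00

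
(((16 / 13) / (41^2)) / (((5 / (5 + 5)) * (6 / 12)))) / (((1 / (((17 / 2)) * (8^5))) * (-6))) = -8912896 / 65559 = -135.95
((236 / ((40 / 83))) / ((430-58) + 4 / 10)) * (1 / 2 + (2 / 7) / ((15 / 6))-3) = -817799 / 260680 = -3.14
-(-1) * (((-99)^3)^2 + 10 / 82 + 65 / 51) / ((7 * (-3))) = -1968634992400411 / 43911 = -44832388066.78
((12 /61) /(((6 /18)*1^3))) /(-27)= -4 /183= -0.02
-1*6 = -6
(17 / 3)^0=1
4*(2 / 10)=4 / 5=0.80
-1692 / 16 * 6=-1269 / 2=-634.50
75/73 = 1.03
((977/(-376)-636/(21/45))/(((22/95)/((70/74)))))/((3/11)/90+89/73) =-1869266314875/409611016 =-4563.52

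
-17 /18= -0.94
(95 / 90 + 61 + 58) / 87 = 2161 / 1566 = 1.38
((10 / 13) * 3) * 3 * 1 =90 / 13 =6.92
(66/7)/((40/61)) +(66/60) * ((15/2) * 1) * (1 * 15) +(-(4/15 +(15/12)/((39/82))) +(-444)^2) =269275234/1365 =197271.23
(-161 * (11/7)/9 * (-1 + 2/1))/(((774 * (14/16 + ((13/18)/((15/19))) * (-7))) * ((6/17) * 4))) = 21505/4621554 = 0.00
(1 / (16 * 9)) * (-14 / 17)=-7 / 1224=-0.01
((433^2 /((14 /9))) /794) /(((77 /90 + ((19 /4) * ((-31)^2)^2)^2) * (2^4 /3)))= 227799135 /154014568864300911676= 0.00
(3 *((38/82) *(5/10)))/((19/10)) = 15/41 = 0.37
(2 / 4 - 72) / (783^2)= -0.00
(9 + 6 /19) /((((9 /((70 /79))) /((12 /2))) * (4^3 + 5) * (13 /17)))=0.10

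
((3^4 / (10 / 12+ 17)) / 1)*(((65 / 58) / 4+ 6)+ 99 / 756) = 2530035 / 86884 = 29.12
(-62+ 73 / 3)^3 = -1442897 / 27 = -53440.63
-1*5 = -5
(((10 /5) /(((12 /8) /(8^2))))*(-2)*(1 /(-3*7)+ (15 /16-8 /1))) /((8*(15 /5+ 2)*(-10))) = -3.03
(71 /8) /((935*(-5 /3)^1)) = -213 /37400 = -0.01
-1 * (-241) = 241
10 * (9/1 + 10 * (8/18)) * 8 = 9680/9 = 1075.56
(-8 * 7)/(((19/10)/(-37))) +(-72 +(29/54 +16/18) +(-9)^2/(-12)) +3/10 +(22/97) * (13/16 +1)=2018133637/1990440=1013.91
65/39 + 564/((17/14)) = 23773/51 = 466.14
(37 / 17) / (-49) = -37 / 833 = -0.04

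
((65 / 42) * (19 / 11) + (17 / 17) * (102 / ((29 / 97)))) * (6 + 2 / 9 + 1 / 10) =2621293667 / 1205820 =2173.87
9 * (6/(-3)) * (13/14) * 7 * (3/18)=-39/2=-19.50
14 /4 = 7 /2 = 3.50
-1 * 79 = -79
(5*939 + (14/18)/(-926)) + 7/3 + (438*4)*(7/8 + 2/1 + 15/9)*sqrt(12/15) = 39147569/8334 + 15914*sqrt(5)/5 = 11814.29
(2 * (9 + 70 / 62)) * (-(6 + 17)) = -14444 / 31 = -465.94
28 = 28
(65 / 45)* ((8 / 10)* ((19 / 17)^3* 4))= 1426672 / 221085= 6.45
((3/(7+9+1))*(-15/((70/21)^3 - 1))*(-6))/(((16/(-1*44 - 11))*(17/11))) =-2205225/2249576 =-0.98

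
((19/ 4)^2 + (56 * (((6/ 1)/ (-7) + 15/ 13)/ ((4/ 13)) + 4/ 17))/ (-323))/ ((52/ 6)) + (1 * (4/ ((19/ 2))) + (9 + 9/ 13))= 28993441/ 2284256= 12.69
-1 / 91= -0.01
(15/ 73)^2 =225/ 5329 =0.04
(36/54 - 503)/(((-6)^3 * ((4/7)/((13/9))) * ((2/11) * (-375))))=-1508507/17496000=-0.09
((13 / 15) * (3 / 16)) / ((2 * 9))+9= 12973 / 1440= 9.01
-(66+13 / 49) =-3247 / 49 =-66.27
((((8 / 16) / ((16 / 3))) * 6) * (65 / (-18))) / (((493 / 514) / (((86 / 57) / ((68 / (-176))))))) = 7901465 / 955434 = 8.27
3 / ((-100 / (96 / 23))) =-72 / 575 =-0.13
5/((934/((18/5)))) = 9/467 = 0.02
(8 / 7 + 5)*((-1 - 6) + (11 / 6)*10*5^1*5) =58222 / 21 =2772.48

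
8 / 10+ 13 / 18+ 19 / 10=154 / 45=3.42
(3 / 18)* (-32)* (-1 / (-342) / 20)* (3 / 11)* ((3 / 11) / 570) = -1 / 9828225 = -0.00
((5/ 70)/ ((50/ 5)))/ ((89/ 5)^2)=5/ 221788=0.00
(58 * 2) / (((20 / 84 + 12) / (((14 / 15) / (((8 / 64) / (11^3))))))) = 121046464 / 1285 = 94199.58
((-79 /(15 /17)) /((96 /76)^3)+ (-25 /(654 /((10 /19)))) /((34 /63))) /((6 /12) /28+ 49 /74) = -84067842339481 /1285804704960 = -65.38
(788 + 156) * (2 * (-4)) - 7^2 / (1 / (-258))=5090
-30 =-30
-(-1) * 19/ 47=19/ 47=0.40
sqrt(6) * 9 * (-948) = -8532 * sqrt(6) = -20899.05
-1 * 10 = -10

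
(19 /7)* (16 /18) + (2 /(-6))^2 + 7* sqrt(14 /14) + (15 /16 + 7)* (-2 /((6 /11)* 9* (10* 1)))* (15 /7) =17803 /2016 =8.83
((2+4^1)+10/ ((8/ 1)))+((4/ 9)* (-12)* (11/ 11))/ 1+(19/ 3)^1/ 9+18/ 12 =445/ 108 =4.12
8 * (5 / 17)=2.35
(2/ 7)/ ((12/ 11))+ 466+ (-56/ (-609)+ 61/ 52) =14805643/ 31668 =467.53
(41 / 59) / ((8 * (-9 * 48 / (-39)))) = 533 / 67968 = 0.01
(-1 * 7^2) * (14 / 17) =-686 / 17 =-40.35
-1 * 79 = -79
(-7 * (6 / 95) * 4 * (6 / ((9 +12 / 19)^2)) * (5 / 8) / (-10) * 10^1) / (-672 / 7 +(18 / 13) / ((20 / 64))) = -8645 / 11073696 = -0.00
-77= -77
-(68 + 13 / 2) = -149 / 2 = -74.50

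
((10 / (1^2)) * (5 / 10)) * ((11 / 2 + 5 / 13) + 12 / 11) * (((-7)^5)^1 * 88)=-670599300 / 13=-51584561.54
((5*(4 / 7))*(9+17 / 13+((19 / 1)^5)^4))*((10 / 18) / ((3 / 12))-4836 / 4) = -35382940815941909834629725515780 / 273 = -129607841816637032361281000000.00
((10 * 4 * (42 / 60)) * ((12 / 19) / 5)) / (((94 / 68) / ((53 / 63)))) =28832 / 13395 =2.15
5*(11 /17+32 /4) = 43.24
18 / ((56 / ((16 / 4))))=9 / 7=1.29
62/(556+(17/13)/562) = 0.11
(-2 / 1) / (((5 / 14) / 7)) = -196 / 5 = -39.20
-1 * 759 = -759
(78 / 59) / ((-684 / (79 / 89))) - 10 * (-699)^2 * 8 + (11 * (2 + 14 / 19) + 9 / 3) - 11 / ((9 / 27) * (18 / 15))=-11699334283379 / 299307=-39088074.40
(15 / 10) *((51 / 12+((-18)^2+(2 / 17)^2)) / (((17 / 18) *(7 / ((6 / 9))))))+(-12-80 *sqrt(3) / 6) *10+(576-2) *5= 192565757 / 68782-400 *sqrt(3) / 3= 2568.71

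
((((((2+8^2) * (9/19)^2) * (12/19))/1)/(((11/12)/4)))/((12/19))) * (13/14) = 151632/2527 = 60.00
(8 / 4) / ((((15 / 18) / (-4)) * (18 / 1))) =-0.53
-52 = -52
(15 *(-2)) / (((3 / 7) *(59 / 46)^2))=-148120 / 3481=-42.55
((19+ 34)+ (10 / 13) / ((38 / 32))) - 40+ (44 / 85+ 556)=11970623 / 20995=570.17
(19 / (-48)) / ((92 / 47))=-893 / 4416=-0.20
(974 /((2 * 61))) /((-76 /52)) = -5.46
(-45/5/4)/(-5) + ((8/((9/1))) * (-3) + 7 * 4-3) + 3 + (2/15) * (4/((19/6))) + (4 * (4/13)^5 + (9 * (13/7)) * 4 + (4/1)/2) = 94.82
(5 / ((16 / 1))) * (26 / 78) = 5 / 48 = 0.10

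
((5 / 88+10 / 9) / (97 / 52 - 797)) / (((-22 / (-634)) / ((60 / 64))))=-0.04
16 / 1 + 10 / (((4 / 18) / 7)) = 331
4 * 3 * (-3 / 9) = -4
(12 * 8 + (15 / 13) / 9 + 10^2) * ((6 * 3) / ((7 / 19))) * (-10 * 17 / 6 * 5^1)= -123531350 / 91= -1357487.36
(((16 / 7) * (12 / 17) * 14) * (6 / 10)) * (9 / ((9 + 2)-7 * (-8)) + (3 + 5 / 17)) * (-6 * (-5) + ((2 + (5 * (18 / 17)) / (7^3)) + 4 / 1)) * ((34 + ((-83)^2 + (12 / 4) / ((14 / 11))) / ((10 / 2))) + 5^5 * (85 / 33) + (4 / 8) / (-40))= 12513918198864816 / 790339571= 15833596.92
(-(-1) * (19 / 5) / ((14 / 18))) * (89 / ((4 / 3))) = 45657 / 140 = 326.12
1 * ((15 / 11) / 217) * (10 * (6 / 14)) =450 / 16709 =0.03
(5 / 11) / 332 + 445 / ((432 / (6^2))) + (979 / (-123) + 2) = 3495346 / 112299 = 31.13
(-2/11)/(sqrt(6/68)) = -2 * sqrt(102)/33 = -0.61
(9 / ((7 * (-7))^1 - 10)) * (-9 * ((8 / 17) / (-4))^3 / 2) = -324 / 289867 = -0.00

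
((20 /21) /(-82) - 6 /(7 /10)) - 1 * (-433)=365423 /861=424.42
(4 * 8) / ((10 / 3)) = 48 / 5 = 9.60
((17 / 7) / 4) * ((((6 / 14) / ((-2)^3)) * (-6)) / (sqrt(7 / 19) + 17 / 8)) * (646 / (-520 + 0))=-5320779 / 42831880 + 16473 * sqrt(133) / 5353985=-0.09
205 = 205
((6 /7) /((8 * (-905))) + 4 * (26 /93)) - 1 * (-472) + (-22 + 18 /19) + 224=676.07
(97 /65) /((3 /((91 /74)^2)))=61789 /82140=0.75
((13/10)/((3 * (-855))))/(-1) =13/25650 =0.00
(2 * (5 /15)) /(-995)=-2 /2985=-0.00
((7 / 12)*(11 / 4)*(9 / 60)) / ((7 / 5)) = 0.17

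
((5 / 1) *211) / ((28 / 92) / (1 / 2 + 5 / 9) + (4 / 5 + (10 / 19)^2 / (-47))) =2058521275 / 2112054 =974.65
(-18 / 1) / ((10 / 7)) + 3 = -48 / 5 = -9.60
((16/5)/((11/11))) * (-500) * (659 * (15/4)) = -3954000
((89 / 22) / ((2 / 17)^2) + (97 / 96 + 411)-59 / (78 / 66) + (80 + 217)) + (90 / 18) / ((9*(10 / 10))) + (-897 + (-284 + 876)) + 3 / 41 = 1092488233 / 1688544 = 647.00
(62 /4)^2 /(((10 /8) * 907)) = 961 /4535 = 0.21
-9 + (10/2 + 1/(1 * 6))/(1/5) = 101/6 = 16.83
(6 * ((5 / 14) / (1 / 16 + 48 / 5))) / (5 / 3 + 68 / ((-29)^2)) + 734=17514138266 / 23857099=734.13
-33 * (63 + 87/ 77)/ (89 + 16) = -4938/ 245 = -20.16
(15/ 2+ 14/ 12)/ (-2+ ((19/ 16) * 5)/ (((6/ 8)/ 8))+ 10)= 13/ 107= 0.12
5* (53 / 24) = 11.04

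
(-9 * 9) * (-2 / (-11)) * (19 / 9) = -342 / 11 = -31.09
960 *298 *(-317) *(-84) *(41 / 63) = 4957575680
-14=-14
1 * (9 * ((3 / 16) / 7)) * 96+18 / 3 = 204 / 7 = 29.14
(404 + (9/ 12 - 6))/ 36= 1595/ 144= 11.08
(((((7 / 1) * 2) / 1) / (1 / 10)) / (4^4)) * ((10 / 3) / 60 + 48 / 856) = 7525 / 123264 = 0.06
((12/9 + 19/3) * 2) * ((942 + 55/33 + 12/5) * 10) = 1305572/9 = 145063.56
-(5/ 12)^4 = -625/ 20736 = -0.03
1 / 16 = 0.06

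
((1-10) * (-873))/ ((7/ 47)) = 369279/ 7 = 52754.14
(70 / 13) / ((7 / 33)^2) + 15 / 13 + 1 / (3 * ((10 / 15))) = 22081 / 182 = 121.32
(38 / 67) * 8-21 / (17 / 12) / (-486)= 140474 / 30753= 4.57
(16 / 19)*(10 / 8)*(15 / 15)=20 / 19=1.05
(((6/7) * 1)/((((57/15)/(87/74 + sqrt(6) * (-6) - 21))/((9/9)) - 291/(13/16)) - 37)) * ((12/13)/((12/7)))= -747677724930/640825792700329 - 243462960 * sqrt(6)/640825792700329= -0.00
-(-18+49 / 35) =83 / 5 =16.60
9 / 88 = 0.10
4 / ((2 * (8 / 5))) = 5 / 4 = 1.25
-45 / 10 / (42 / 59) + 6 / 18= -503 / 84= -5.99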